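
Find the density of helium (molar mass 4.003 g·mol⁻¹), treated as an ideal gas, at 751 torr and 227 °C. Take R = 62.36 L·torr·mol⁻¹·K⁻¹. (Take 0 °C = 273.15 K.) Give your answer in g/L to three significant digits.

ρ ≈ 0.0964 g/L

ρ = PM/(RT) = (751 × 4.003) / (62.36 × 500.1)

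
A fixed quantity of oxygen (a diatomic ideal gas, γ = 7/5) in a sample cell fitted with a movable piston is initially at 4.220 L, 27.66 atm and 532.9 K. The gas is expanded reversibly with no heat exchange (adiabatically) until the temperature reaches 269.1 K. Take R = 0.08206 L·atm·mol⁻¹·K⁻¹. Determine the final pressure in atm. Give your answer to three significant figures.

P₂ ≈ 2.53 atm

Reversible adiabatic, γ = 7/5: P₂ = P₁·(T₂/T₁)^(γ/(γ−1)) = 2.531 atm; V₂ = V₁·(T₁/T₂)^(1/(γ−1)) = 23.29 L.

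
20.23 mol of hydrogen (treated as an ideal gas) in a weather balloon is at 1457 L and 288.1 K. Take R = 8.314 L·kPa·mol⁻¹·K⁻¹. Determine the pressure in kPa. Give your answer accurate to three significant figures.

P ≈ 33.3 kPa

PV = nRT ⇒ P = nRT/V = (20.23 × 8.314 × 288.1) / 1457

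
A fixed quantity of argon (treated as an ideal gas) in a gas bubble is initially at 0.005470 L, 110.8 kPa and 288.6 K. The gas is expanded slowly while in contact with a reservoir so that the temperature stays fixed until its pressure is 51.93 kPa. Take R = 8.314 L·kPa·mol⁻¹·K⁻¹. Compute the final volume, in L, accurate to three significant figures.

V₂ ≈ 0.0117 L

T constant ⇒ Boyle's law P V = const: T₂ = T₁; V₂ = V₁·(P₁/P₂) = 0.01167 L.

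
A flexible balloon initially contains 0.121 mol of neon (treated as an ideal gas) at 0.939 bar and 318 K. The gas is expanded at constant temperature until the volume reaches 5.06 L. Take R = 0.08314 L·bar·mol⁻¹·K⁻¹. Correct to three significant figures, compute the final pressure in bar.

From PV = nRT: V₁ = nRT₁/P₁ = 3.407 L.
Isothermal, so P V is constant: T₂ = T₁; P₂ = P₁·(V₁/V₂) = 0.6322 bar.

P₂ ≈ 0.632 bar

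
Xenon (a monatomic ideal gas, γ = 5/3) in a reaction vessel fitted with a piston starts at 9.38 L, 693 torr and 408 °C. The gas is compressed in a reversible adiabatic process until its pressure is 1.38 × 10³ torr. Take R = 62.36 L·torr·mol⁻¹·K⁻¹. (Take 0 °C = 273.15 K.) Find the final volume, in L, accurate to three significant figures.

V₂ ≈ 6.20 L

Convert: T₁ = 681.1 K.
Adiabatic (γ = 5/3), T V^(γ−1) and P V^γ constant: T₂ = T₁·(P₂/P₁)^((γ−1)/γ) = 897.2 K; V₂ = V₁·(P₁/P₂)^(1/γ) = 6.205 L.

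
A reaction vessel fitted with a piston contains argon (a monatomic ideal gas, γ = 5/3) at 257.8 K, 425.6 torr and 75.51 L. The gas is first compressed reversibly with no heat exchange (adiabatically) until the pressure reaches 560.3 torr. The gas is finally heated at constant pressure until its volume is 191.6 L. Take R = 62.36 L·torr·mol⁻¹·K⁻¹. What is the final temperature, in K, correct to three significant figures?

T₃ ≈ 861 K

Adiabatic (γ = 5/3), T V^(γ−1) and P V^γ constant: T₂ = T₁·(P₂/P₁)^((γ−1)/γ) = 287.8 K; V₂ = V₁·(P₁/P₂)^(1/γ) = 64.03 L.
P constant ⇒ V ∝ T: P₃ = P₂; T₃ = T₂·(V₃/V₂) = 861.2 K.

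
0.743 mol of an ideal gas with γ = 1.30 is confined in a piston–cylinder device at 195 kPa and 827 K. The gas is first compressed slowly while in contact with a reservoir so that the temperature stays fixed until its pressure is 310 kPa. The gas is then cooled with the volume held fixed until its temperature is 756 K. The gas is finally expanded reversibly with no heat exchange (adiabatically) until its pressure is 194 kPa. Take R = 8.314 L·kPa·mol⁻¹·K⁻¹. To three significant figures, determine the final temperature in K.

From PV = nRT: V₁ = nRT₁/P₁ = 26.20 L.
Isothermal, so P V is constant: T₂ = T₁; V₂ = V₁·(P₁/P₂) = 16.48 L.
Isochoric, so P/T is constant: V₃ = V₂; P₃ = P₂·(T₃/T₂) = 283.4 kPa.
Adiabatic (γ = 1.30), T V^(γ−1) and P V^γ constant: T₄ = T₃·(P₄/P₃)^((γ−1)/γ) = 692.7 K; V₄ = V₃·(P₃/P₄)^(1/γ) = 22.06 L.

T₄ ≈ 693 K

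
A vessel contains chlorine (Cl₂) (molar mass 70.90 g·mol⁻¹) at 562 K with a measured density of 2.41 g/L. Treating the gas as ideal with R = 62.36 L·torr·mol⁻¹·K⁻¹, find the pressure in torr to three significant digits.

ρ = PM/(RT) ⇒ P = ρRT/M = (2.41 × 62.36 × 562.0) / 70.90

P ≈ 1.19e+03 torr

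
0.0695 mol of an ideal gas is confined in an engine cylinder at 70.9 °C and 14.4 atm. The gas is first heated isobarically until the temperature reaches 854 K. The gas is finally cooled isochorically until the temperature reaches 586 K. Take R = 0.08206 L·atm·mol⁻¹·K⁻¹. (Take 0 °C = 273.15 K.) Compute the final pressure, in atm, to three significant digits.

P₃ ≈ 9.88 atm

Convert: T₁ = 344.0 K.
From PV = nRT: V₁ = nRT₁/P₁ = 0.1363 L.
P constant ⇒ V ∝ T: P₂ = P₁; V₂ = V₁·(T₂/T₁) = 0.3382 L.
Isochoric, so P/T is constant: V₃ = V₂; P₃ = P₂·(T₃/T₂) = 9.881 atm.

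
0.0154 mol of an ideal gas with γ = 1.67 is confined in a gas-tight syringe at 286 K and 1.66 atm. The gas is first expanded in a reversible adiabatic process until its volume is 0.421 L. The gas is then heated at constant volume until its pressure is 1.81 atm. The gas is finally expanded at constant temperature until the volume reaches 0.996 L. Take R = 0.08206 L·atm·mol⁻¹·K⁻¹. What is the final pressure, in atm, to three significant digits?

From PV = nRT: V₁ = nRT₁/P₁ = 0.2177 L.
Adiabatic (γ = 1.67), T V^(γ−1) and P V^γ constant: T₂ = T₁·(V₁/V₂)^(γ−1) = 183.9 K; P₂ = P₁·(V₁/V₂)^γ = 0.5519 atm.
Isochoric, so P/T is constant: V₃ = V₂; T₃ = T₂·(P₃/P₂) = 603.0 K.
Isothermal, so P V is constant: T₄ = T₃; P₄ = P₃·(V₃/V₄) = 0.7651 atm.

P₄ ≈ 0.765 atm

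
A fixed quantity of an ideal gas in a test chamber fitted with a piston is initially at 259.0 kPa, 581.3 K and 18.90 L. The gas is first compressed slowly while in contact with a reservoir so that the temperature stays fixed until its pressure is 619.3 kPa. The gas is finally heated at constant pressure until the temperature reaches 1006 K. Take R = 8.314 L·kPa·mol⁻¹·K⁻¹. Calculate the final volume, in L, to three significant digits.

V₃ ≈ 13.7 L

T constant ⇒ Boyle's law P V = const: T₂ = T₁; V₂ = V₁·(P₁/P₂) = 7.904 L.
Isobaric, so V/T is constant: P₃ = P₂; V₃ = V₂·(T₃/T₂) = 13.68 L.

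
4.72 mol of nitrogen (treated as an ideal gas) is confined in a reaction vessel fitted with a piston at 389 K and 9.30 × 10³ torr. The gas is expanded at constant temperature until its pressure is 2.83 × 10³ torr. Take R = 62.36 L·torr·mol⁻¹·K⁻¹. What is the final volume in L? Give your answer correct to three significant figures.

V₂ ≈ 40.5 L

From PV = nRT: V₁ = nRT₁/P₁ = 12.31 L.
Isothermal, so P V is constant: T₂ = T₁; V₂ = V₁·(P₁/P₂) = 40.46 L.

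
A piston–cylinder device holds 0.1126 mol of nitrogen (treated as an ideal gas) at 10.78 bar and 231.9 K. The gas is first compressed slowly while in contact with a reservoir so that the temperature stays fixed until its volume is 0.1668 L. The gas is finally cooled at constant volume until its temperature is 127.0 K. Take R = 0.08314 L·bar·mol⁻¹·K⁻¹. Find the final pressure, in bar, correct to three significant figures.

From PV = nRT: V₁ = nRT₁/P₁ = 0.2014 L.
T constant ⇒ Boyle's law P V = const: T₂ = T₁; P₂ = P₁·(V₁/V₂) = 13.02 bar.
V constant ⇒ P ∝ T: V₃ = V₂; P₃ = P₂·(T₃/T₂) = 7.128 bar.

P₃ ≈ 7.13 bar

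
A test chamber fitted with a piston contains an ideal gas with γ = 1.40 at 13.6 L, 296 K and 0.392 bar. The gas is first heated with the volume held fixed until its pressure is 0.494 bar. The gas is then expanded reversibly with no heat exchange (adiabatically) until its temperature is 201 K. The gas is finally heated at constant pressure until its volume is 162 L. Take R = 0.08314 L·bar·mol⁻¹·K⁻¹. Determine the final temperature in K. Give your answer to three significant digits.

T₄ ≈ 510 K

V constant ⇒ P ∝ T: V₂ = V₁; T₂ = T₁·(P₂/P₁) = 373.0 K.
Adiabatic (γ = 1.40), T V^(γ−1) and P V^γ constant: P₃ = P₂·(T₃/T₂)^(γ/(γ−1)) = 0.05673 bar; V₃ = V₂·(T₂/T₃)^(1/(γ−1)) = 63.81 L.
Isobaric, so V/T is constant: P₄ = P₃; T₄ = T₃·(V₄/V₃) = 510.3 K.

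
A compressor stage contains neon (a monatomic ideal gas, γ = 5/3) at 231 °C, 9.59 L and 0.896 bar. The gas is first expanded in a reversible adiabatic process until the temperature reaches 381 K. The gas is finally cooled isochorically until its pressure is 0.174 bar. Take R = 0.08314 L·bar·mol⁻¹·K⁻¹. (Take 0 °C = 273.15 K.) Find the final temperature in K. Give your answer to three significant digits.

T₃ ≈ 149 K

Convert: T₁ = 504.1 K.
Adiabatic (γ = 5/3), T V^(γ−1) and P V^γ constant: P₂ = P₁·(T₂/T₁)^(γ/(γ−1)) = 0.4449 bar; V₂ = V₁·(T₁/T₂)^(1/(γ−1)) = 14.60 L.
Isochoric, so P/T is constant: V₃ = V₂; T₃ = T₂·(P₃/P₂) = 149.0 K.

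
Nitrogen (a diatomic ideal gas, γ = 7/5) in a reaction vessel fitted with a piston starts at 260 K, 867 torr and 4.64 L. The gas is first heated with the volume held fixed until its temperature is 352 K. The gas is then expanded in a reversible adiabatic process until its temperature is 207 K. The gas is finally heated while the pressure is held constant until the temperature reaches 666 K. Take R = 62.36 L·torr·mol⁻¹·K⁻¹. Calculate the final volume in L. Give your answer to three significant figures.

V₄ ≈ 56.3 L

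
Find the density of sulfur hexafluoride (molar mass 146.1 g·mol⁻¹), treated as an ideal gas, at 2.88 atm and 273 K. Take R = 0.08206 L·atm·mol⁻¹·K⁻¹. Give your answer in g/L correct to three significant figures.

ρ ≈ 18.8 g/L

ρ = PM/(RT) = (2.88 × 146.1) / (0.08206 × 273.0)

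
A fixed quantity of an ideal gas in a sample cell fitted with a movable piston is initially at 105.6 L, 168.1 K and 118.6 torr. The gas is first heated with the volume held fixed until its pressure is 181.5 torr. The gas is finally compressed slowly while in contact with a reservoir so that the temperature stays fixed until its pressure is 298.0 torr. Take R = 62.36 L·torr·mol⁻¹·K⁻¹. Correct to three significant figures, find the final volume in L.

V constant ⇒ P ∝ T: V₂ = V₁; T₂ = T₁·(P₂/P₁) = 257.3 K.
T constant ⇒ Boyle's law P V = const: T₃ = T₂; V₃ = V₂·(P₂/P₃) = 64.32 L.

V₃ ≈ 64.3 L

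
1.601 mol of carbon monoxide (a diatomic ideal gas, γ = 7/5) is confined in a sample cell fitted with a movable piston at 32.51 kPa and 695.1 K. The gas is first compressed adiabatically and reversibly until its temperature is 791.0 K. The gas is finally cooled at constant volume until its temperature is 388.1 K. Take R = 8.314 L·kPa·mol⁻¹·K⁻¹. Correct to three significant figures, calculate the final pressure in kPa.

P₃ ≈ 25.1 kPa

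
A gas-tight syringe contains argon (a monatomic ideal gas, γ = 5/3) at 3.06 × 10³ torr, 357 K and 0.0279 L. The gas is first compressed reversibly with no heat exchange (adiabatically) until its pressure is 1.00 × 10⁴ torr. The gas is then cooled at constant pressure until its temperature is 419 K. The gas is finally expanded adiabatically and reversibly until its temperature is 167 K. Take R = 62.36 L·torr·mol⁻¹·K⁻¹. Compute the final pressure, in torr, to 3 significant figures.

P₄ ≈ 1.00e+03 torr

Reversible adiabatic, γ = 5/3: T₂ = T₁·(P₂/P₁)^((γ−1)/γ) = 573.3 K; V₂ = V₁·(P₁/P₂)^(1/γ) = 0.01371 L.
P constant ⇒ V ∝ T: P₃ = P₂; V₃ = V₂·(T₃/T₂) = 0.01002 L.
Reversible adiabatic, γ = 5/3: P₄ = P₃·(T₄/T₃)^(γ/(γ−1)) = 1003 torr; V₄ = V₃·(T₃/T₄)^(1/(γ−1)) = 0.03982 L.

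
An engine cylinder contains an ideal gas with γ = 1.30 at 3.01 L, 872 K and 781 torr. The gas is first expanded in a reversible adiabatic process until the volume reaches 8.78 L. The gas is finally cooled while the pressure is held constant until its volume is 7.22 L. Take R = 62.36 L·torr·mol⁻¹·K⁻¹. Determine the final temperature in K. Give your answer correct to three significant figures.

T₃ ≈ 520 K

Adiabatic (γ = 1.30), T V^(γ−1) and P V^γ constant: T₂ = T₁·(V₁/V₂)^(γ−1) = 632.5 K; P₂ = P₁·(V₁/V₂)^γ = 194.2 torr.
Isobaric, so V/T is constant: P₃ = P₂; T₃ = T₂·(V₃/V₂) = 520.1 K.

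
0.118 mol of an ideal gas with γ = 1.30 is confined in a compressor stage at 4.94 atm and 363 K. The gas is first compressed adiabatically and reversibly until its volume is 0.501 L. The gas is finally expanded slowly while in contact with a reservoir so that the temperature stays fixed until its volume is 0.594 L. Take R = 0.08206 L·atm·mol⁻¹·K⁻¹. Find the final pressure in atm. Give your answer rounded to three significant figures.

P₃ ≈ 6.57 atm

From PV = nRT: V₁ = nRT₁/P₁ = 0.7115 L.
Reversible adiabatic, γ = 1.30: T₂ = T₁·(V₁/V₂)^(γ−1) = 403.3 K; P₂ = P₁·(V₁/V₂)^γ = 7.795 atm.
T constant ⇒ Boyle's law P V = const: T₃ = T₂; P₃ = P₂·(V₂/V₃) = 6.574 atm.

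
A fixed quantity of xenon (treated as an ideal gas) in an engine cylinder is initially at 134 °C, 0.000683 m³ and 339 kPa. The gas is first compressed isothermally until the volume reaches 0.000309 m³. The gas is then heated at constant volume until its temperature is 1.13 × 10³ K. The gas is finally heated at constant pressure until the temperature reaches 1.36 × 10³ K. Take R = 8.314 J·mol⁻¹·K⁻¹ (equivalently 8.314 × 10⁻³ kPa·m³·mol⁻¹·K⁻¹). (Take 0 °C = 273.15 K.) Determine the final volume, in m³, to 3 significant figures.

V₄ ≈ 0.000372 m³

Convert: T₁ = 407.1 K.
Isothermal, so P V is constant: T₂ = T₁; P₂ = P₁·(V₁/V₂) = 749.3 kPa.
V constant ⇒ P ∝ T: V₃ = V₂; P₃ = P₂·(T₃/T₂) = 2080 kPa.
Isobaric, so V/T is constant: P₄ = P₃; V₄ = V₃·(T₄/T₃) = 0.0003719 m³.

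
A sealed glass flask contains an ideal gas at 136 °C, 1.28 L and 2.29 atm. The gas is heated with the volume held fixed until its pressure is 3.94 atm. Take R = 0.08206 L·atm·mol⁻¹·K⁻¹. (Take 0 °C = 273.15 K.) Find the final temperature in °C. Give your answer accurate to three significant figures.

T₂ ≈ 431 °C

Convert: T₁ = 409.1 K.
V constant ⇒ P ∝ T: V₂ = V₁; T₂ = T₁·(P₂/P₁) = 704.0 K.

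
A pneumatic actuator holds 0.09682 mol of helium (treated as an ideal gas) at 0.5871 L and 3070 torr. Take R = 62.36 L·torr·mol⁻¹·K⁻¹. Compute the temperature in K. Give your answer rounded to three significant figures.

T ≈ 299 K

PV = nRT ⇒ T = PV/(nR) = (3070 × 0.5871) / (0.09682 × 62.36)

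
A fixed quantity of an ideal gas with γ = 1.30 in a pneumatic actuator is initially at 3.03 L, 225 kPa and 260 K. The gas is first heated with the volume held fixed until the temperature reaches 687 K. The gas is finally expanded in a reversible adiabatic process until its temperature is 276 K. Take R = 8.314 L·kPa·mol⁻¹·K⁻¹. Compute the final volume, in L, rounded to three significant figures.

V₃ ≈ 63.3 L

Isochoric, so P/T is constant: V₂ = V₁; P₂ = P₁·(T₂/T₁) = 594.5 kPa.
Reversible adiabatic, γ = 1.30: P₃ = P₂·(T₃/T₂)^(γ/(γ−1)) = 11.43 kPa; V₃ = V₂·(T₂/T₃)^(1/(γ−1)) = 63.33 L.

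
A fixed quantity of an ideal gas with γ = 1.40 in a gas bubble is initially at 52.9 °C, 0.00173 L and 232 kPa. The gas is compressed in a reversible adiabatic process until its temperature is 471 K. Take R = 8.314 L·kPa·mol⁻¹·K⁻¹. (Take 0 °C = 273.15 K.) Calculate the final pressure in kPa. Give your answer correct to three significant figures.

Convert: T₁ = 326.0 K.
Adiabatic (γ = 1.40), T V^(γ−1) and P V^γ constant: P₂ = P₁·(T₂/T₁)^(γ/(γ−1)) = 840.6 kPa; V₂ = V₁·(T₁/T₂)^(1/(γ−1)) = 0.0006898 L.

P₂ ≈ 841 kPa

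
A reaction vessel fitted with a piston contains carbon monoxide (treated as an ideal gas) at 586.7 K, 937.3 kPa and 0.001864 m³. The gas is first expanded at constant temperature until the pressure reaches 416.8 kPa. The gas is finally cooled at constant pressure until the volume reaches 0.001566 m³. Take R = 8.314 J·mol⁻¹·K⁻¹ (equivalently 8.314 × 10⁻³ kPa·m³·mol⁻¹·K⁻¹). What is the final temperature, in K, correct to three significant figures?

T₃ ≈ 219 K

T constant ⇒ Boyle's law P V = const: T₂ = T₁; V₂ = V₁·(P₁/P₂) = 0.004192 m³.
Isobaric, so V/T is constant: P₃ = P₂; T₃ = T₂·(V₃/V₂) = 219.2 K.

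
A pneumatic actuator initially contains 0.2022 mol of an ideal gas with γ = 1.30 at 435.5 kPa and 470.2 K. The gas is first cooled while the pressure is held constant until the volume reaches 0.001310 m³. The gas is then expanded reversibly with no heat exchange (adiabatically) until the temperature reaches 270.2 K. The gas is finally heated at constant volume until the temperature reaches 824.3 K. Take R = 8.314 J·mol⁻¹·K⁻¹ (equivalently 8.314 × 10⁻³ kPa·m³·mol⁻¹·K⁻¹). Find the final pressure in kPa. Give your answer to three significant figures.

From PV = nRT: V₁ = nRT₁/P₁ = 0.001815 m³.
P constant ⇒ V ∝ T: P₂ = P₁; T₂ = T₁·(V₂/V₁) = 339.4 K.
Adiabatic (γ = 1.30), T V^(γ−1) and P V^γ constant: P₃ = P₂·(T₃/T₂)^(γ/(γ−1)) = 162.2 kPa; V₃ = V₂·(T₂/T₃)^(1/(γ−1)) = 0.002800 m³.
V constant ⇒ P ∝ T: V₄ = V₃; P₄ = P₃·(T₄/T₃) = 494.8 kPa.

P₄ ≈ 495 kPa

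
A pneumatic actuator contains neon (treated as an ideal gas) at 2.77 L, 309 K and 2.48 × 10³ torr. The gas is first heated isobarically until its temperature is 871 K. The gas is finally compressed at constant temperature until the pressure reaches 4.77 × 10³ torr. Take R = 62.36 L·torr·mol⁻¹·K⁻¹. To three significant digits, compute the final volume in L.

Isobaric, so V/T is constant: P₂ = P₁; V₂ = V₁·(T₂/T₁) = 7.808 L.
Isothermal, so P V is constant: T₃ = T₂; V₃ = V₂·(P₂/P₃) = 4.060 L.

V₃ ≈ 4.06 L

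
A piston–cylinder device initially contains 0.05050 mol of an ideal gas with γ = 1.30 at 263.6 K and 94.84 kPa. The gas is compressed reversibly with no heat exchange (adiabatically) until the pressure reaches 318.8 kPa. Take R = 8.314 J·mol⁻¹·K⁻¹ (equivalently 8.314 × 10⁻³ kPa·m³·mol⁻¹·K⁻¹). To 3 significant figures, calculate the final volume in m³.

V₂ ≈ 0.000459 m³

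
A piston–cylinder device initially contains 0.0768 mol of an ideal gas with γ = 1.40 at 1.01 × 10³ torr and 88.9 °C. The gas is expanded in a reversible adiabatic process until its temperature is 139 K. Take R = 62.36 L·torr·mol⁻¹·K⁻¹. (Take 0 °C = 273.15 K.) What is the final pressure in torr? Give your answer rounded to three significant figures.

Convert: T₁ = 362.0 K.
From PV = nRT: V₁ = nRT₁/P₁ = 1.717 L.
Reversible adiabatic, γ = 1.40: P₂ = P₁·(T₂/T₁)^(γ/(γ−1)) = 35.41 torr; V₂ = V₁·(T₁/T₂)^(1/(γ−1)) = 18.80 L.

P₂ ≈ 35.4 torr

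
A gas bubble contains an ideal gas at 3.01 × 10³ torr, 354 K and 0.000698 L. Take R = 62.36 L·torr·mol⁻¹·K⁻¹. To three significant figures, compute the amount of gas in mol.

PV = nRT ⇒ n = PV/(RT) = (3.01e+03 × 0.000698) / (62.36 × 354)

n ≈ 9.52e-05 mol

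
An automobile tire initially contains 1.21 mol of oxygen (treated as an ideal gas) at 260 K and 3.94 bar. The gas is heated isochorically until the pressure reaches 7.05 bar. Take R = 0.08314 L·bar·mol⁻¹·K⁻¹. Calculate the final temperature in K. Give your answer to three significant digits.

T₂ ≈ 465 K

From PV = nRT: V₁ = nRT₁/P₁ = 6.639 L.
Isochoric, so P/T is constant: V₂ = V₁; T₂ = T₁·(P₂/P₁) = 465.2 K.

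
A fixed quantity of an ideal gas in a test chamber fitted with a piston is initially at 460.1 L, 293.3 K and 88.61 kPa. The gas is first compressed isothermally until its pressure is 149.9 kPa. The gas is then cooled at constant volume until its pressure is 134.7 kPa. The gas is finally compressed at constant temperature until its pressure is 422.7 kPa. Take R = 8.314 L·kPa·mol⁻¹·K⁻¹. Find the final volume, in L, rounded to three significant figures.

T constant ⇒ Boyle's law P V = const: T₂ = T₁; V₂ = V₁·(P₁/P₂) = 272.0 L.
V constant ⇒ P ∝ T: V₃ = V₂; T₃ = T₂·(P₃/P₂) = 263.6 K.
Isothermal, so P V is constant: T₄ = T₃; V₄ = V₃·(P₃/P₄) = 86.67 L.

V₄ ≈ 86.7 L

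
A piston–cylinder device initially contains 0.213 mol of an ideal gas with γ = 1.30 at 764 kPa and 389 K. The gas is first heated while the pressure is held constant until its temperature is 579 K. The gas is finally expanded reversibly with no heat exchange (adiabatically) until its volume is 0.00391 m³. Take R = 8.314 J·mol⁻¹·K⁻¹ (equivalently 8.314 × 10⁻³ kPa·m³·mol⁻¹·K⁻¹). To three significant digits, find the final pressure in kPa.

From PV = nRT: V₁ = nRT₁/P₁ = 0.0009017 m³.
Isobaric, so V/T is constant: P₂ = P₁; V₂ = V₁·(T₂/T₁) = 0.001342 m³.
Reversible adiabatic, γ = 1.30: T₃ = T₂·(V₂/V₃)^(γ−1) = 420.1 K; P₃ = P₂·(V₂/V₃)^γ = 190.3 kPa.

P₃ ≈ 190 kPa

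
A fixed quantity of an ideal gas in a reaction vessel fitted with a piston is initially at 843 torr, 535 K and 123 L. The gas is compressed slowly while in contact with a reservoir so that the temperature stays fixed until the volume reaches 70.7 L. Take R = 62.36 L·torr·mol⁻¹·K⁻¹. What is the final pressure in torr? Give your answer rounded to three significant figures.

P₂ ≈ 1.47e+03 torr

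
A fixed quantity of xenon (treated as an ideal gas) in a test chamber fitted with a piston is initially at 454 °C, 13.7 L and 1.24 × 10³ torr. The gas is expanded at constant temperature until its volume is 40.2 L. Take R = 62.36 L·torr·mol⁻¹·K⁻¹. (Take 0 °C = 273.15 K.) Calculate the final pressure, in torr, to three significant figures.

Convert: T₁ = 727.1 K.
Isothermal, so P V is constant: T₂ = T₁; P₂ = P₁·(V₁/V₂) = 422.6 torr.

P₂ ≈ 423 torr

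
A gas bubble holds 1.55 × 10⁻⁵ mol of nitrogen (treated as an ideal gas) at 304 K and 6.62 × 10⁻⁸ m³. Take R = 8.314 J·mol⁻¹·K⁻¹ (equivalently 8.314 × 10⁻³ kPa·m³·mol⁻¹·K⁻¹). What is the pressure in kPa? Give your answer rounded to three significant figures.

PV = nRT ⇒ P = nRT/V = (1.55e-05 × 8.314 × 10⁻³ × 304) / 6.62e-08

P ≈ 592 kPa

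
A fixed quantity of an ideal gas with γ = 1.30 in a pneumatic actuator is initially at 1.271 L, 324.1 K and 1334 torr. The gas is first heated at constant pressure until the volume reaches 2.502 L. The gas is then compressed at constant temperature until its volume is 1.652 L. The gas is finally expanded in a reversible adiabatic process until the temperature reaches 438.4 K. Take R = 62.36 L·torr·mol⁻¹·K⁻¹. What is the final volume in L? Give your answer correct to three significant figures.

Isobaric, so V/T is constant: P₂ = P₁; T₂ = T₁·(V₂/V₁) = 638.0 K.
T constant ⇒ Boyle's law P V = const: T₃ = T₂; P₃ = P₂·(V₂/V₃) = 2020 torr.
Adiabatic (γ = 1.30), T V^(γ−1) and P V^γ constant: P₄ = P₃·(T₄/T₃)^(γ/(γ−1)) = 397.5 torr; V₄ = V₃·(T₃/T₄)^(1/(γ−1)) = 5.770 L.

V₄ ≈ 5.77 L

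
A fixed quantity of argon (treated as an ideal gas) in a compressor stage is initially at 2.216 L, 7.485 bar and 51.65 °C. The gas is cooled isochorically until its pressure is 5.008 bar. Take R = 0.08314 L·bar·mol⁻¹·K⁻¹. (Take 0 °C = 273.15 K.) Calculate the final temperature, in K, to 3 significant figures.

T₂ ≈ 217 K

Convert: T₁ = 324.8 K.
V constant ⇒ P ∝ T: V₂ = V₁; T₂ = T₁·(P₂/P₁) = 217.3 K.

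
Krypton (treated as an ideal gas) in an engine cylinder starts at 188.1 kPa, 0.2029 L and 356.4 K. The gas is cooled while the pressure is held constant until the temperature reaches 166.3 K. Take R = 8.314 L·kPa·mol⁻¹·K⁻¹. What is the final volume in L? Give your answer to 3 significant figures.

V₂ ≈ 0.0947 L

Isobaric, so V/T is constant: P₂ = P₁; V₂ = V₁·(T₂/T₁) = 0.09468 L.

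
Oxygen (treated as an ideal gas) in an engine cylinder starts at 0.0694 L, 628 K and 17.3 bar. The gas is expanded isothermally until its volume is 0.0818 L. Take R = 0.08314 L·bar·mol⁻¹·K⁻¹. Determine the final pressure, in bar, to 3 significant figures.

Isothermal, so P V is constant: T₂ = T₁; P₂ = P₁·(V₁/V₂) = 14.68 bar.

P₂ ≈ 14.7 bar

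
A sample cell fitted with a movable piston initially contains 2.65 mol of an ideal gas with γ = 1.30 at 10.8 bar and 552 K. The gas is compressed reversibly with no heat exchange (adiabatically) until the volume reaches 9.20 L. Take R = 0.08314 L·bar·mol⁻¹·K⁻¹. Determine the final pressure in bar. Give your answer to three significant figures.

From PV = nRT: V₁ = nRT₁/P₁ = 11.26 L.
Reversible adiabatic, γ = 1.30: T₂ = T₁·(V₁/V₂)^(γ−1) = 586.5 K; P₂ = P₁·(V₁/V₂)^γ = 14.05 bar.

P₂ ≈ 14.0 bar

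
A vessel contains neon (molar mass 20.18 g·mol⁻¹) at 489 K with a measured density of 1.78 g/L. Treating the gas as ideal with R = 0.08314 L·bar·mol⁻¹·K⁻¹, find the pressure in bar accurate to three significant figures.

ρ = PM/(RT) ⇒ P = ρRT/M = (1.78 × 0.08314 × 489.0) / 20.18

P ≈ 3.59 bar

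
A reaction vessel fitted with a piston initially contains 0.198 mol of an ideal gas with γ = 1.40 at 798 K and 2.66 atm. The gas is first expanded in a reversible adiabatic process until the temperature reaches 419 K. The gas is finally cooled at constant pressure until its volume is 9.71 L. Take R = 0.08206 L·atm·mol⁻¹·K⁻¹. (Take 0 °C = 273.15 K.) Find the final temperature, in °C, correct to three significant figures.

From PV = nRT: V₁ = nRT₁/P₁ = 4.874 L.
Adiabatic (γ = 1.40), T V^(γ−1) and P V^γ constant: P₂ = P₁·(T₂/T₁)^(γ/(γ−1)) = 0.2790 atm; V₂ = V₁·(T₁/T₂)^(1/(γ−1)) = 24.40 L.
P constant ⇒ V ∝ T: P₃ = P₂; T₃ = T₂·(V₃/V₂) = 166.7 K.

T₃ ≈ -106 °C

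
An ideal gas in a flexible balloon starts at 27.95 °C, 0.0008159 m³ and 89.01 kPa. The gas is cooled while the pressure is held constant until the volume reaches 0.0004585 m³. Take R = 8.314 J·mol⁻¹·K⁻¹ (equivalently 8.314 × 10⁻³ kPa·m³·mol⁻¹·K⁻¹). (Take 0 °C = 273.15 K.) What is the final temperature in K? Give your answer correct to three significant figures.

T₂ ≈ 169 K

Convert: T₁ = 301.1 K.
Isobaric, so V/T is constant: P₂ = P₁; T₂ = T₁·(V₂/V₁) = 169.2 K.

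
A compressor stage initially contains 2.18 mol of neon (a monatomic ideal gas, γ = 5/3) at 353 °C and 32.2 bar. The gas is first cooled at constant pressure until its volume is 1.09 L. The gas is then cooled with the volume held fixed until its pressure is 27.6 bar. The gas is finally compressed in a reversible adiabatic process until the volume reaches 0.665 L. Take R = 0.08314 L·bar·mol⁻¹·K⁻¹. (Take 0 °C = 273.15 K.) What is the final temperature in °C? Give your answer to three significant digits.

T₄ ≈ -42.4 °C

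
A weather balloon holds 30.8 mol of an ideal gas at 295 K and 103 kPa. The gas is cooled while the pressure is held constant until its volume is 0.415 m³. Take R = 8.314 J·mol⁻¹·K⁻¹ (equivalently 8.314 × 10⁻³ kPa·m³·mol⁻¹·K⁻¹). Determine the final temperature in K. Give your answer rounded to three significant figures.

T₂ ≈ 167 K

From PV = nRT: V₁ = nRT₁/P₁ = 0.7334 m³.
Isobaric, so V/T is constant: P₂ = P₁; T₂ = T₁·(V₂/V₁) = 166.9 K.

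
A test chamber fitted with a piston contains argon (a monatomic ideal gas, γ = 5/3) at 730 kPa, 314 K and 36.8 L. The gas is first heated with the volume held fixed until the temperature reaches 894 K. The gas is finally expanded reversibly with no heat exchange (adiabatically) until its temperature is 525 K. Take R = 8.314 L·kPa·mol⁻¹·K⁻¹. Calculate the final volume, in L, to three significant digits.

V₃ ≈ 81.8 L

V constant ⇒ P ∝ T: V₂ = V₁; P₂ = P₁·(T₂/T₁) = 2078 kPa.
Reversible adiabatic, γ = 5/3: P₃ = P₂·(T₃/T₂)^(γ/(γ−1)) = 549.3 kPa; V₃ = V₂·(T₂/T₃)^(1/(γ−1)) = 81.77 L.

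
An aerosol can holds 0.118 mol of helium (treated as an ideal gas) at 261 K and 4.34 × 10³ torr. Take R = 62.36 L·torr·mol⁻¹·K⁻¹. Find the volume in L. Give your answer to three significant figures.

V ≈ 0.443 L

PV = nRT ⇒ V = nRT/P = (0.118 × 62.36 × 261) / 4.34e+03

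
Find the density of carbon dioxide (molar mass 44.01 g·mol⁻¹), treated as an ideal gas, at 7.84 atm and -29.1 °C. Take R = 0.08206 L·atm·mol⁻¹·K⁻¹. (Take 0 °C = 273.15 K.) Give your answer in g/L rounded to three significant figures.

ρ = PM/(RT) = (7.84 × 44.01) / (0.08206 × 244.0)

ρ ≈ 17.2 g/L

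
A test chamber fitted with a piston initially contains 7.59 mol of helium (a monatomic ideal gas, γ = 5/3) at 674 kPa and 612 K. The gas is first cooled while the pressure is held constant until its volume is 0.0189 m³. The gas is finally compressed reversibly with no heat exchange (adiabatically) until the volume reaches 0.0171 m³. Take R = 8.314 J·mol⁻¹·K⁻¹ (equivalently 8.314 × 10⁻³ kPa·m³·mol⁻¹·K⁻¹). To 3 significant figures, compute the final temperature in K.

From PV = nRT: V₁ = nRT₁/P₁ = 0.05730 m³.
P constant ⇒ V ∝ T: P₂ = P₁; T₂ = T₁·(V₂/V₁) = 201.9 K.
Adiabatic (γ = 5/3), T V^(γ−1) and P V^γ constant: T₃ = T₂·(V₂/V₃)^(γ−1) = 215.8 K; P₃ = P₂·(V₂/V₃)^γ = 796.3 kPa.

T₃ ≈ 216 K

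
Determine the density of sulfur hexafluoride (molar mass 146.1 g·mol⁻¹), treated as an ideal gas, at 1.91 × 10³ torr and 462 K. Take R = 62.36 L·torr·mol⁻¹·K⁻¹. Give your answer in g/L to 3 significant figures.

ρ ≈ 9.69 g/L

ρ = PM/(RT) = (1.91e+03 × 146.1) / (62.36 × 462.0)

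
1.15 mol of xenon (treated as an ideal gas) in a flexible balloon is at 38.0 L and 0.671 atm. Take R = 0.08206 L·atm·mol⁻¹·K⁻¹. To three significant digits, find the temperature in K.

T ≈ 270 K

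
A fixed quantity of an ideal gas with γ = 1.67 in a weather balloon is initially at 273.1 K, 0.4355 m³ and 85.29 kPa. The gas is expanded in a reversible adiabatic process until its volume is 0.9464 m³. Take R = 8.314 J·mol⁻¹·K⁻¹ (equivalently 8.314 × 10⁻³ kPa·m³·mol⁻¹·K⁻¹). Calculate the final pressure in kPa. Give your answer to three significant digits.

Adiabatic (γ = 1.67), T V^(γ−1) and P V^γ constant: T₂ = T₁·(V₁/V₂)^(γ−1) = 162.4 K; P₂ = P₁·(V₁/V₂)^γ = 23.33 kPa.

P₂ ≈ 23.3 kPa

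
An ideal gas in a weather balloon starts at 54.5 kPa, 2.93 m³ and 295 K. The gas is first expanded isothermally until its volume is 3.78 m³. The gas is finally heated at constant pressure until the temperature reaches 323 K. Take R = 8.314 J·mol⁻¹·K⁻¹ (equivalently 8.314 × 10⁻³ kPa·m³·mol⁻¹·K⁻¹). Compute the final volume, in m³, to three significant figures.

V₃ ≈ 4.14 m³

T constant ⇒ Boyle's law P V = const: T₂ = T₁; P₂ = P₁·(V₁/V₂) = 42.24 kPa.
P constant ⇒ V ∝ T: P₃ = P₂; V₃ = V₂·(T₃/T₂) = 4.139 m³.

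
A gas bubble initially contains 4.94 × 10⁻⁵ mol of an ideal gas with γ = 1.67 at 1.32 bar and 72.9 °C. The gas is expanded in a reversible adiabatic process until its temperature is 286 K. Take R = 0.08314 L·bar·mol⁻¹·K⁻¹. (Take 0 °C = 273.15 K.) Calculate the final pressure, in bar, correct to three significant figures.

P₂ ≈ 0.821 bar

Convert: T₁ = 346.0 K.
From PV = nRT: V₁ = nRT₁/P₁ = 0.001077 L.
Adiabatic (γ = 1.67), T V^(γ−1) and P V^γ constant: P₂ = P₁·(T₂/T₁)^(γ/(γ−1)) = 0.8208 bar; V₂ = V₁·(T₁/T₂)^(1/(γ−1)) = 0.001431 L.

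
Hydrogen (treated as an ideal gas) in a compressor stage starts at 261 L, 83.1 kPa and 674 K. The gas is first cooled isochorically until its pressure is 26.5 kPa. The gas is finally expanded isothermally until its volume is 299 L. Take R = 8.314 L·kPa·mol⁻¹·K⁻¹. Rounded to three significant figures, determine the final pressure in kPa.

P₃ ≈ 23.1 kPa

Isochoric, so P/T is constant: V₂ = V₁; T₂ = T₁·(P₂/P₁) = 214.9 K.
Isothermal, so P V is constant: T₃ = T₂; P₃ = P₂·(V₂/V₃) = 23.13 kPa.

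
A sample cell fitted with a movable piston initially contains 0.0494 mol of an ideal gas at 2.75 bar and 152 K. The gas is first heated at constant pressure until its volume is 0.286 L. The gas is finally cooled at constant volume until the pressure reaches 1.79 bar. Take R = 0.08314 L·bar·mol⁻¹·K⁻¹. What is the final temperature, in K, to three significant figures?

From PV = nRT: V₁ = nRT₁/P₁ = 0.2270 L.
P constant ⇒ V ∝ T: P₂ = P₁; T₂ = T₁·(V₂/V₁) = 191.5 K.
Isochoric, so P/T is constant: V₃ = V₂; T₃ = T₂·(P₃/P₂) = 124.6 K.

T₃ ≈ 125 K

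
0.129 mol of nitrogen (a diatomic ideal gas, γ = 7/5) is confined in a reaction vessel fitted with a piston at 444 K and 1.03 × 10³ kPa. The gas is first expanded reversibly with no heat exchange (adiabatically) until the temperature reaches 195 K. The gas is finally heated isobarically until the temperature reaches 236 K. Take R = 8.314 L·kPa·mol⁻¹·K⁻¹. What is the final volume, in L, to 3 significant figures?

From PV = nRT: V₁ = nRT₁/P₁ = 0.4623 L.
Reversible adiabatic, γ = 7/5: P₂ = P₁·(T₂/T₁)^(γ/(γ−1)) = 57.83 kPa; V₂ = V₁·(T₁/T₂)^(1/(γ−1)) = 3.617 L.
P constant ⇒ V ∝ T: P₃ = P₂; V₃ = V₂·(T₃/T₂) = 4.377 L.

V₃ ≈ 4.38 L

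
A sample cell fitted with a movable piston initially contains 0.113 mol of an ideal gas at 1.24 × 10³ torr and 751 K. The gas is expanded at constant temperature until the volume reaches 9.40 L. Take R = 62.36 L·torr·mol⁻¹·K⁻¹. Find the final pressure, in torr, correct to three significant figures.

From PV = nRT: V₁ = nRT₁/P₁ = 4.268 L.
Isothermal, so P V is constant: T₂ = T₁; P₂ = P₁·(V₁/V₂) = 563.0 torr.

P₂ ≈ 563 torr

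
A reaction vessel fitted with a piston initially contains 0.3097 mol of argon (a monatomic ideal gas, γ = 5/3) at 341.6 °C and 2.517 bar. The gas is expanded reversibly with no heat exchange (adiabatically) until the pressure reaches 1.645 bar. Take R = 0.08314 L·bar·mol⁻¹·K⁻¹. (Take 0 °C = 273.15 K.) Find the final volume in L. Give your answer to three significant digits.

Convert: T₁ = 614.8 K.
From PV = nRT: V₁ = nRT₁/P₁ = 6.289 L.
Reversible adiabatic, γ = 5/3: T₂ = T₁·(P₂/P₁)^((γ−1)/γ) = 518.6 K; V₂ = V₁·(P₁/P₂)^(1/γ) = 8.117 L.

V₂ ≈ 8.12 L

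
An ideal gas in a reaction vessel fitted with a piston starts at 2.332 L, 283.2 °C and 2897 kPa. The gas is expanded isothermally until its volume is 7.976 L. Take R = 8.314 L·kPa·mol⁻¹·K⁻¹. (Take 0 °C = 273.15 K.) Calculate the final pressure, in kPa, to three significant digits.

P₂ ≈ 847 kPa

Convert: T₁ = 556.3 K.
T constant ⇒ Boyle's law P V = const: T₂ = T₁; P₂ = P₁·(V₁/V₂) = 847.0 kPa.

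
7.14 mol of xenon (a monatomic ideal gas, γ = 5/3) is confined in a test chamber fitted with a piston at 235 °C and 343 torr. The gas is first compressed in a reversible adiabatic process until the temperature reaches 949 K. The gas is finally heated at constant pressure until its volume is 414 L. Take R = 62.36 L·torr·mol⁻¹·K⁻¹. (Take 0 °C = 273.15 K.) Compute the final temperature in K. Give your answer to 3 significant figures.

T₃ ≈ 1.52e+03 K

Convert: T₁ = 508.1 K.
From PV = nRT: V₁ = nRT₁/P₁ = 659.6 L.
Adiabatic (γ = 5/3), T V^(γ−1) and P V^γ constant: P₂ = P₁·(T₂/T₁)^(γ/(γ−1)) = 1635 torr; V₂ = V₁·(T₁/T₂)^(1/(γ−1)) = 258.5 L.
Isobaric, so V/T is constant: P₃ = P₂; T₃ = T₂·(V₃/V₂) = 1520 K.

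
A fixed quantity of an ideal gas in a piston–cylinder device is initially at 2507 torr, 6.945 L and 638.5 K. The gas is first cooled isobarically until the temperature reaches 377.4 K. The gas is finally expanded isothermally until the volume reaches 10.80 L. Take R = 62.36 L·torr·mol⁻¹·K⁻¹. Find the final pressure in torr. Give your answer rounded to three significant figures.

P constant ⇒ V ∝ T: P₂ = P₁; V₂ = V₁·(T₂/T₁) = 4.105 L.
T constant ⇒ Boyle's law P V = const: T₃ = T₂; P₃ = P₂·(V₂/V₃) = 952.9 torr.

P₃ ≈ 953 torr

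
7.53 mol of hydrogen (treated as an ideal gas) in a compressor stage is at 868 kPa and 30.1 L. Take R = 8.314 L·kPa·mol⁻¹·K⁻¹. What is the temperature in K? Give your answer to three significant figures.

T ≈ 417 K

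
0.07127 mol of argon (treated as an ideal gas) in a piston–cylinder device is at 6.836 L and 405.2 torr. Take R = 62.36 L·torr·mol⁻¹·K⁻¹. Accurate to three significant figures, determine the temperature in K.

T ≈ 623 K

PV = nRT ⇒ T = PV/(nR) = (405.2 × 6.836) / (0.07127 × 62.36)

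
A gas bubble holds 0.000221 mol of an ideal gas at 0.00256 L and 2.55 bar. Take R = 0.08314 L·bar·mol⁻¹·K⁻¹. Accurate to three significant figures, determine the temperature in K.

PV = nRT ⇒ T = PV/(nR) = (2.55 × 0.00256) / (0.000221 × 0.08314)

T ≈ 355 K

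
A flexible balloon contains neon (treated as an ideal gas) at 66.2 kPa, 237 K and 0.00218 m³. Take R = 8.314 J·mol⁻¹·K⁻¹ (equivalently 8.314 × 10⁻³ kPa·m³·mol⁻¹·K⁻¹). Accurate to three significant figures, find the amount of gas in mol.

PV = nRT ⇒ n = PV/(RT) = (66.2 × 0.00218) / (8.314 × 10⁻³ × 237)

n ≈ 0.0732 mol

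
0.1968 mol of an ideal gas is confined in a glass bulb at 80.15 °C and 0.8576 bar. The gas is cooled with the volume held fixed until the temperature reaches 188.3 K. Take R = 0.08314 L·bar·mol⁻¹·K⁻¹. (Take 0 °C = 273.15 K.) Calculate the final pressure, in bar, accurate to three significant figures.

Convert: T₁ = 353.3 K.
From PV = nRT: V₁ = nRT₁/P₁ = 6.741 L.
Isochoric, so P/T is constant: V₂ = V₁; P₂ = P₁·(T₂/T₁) = 0.4571 bar.

P₂ ≈ 0.457 bar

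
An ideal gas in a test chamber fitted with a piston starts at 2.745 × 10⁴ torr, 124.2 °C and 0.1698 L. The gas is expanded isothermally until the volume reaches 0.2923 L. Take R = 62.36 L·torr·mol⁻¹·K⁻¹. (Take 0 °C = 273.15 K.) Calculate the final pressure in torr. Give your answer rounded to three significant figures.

Convert: T₁ = 397.3 K.
Isothermal, so P V is constant: T₂ = T₁; P₂ = P₁·(V₁/V₂) = 1.595e+04 torr.

P₂ ≈ 1.59e+04 torr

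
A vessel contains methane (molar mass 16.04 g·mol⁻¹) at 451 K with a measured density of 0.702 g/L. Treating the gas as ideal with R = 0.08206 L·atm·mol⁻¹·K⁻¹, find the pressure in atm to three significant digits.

P ≈ 1.62 atm

ρ = PM/(RT) ⇒ P = ρRT/M = (0.702 × 0.08206 × 451.0) / 16.04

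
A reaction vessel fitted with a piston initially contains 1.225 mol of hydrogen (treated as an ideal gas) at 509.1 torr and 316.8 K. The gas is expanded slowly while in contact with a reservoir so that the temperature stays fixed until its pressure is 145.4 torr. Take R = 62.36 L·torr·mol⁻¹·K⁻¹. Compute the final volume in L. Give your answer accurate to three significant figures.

V₂ ≈ 166 L

From PV = nRT: V₁ = nRT₁/P₁ = 47.54 L.
T constant ⇒ Boyle's law P V = const: T₂ = T₁; V₂ = V₁·(P₁/P₂) = 166.4 L.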